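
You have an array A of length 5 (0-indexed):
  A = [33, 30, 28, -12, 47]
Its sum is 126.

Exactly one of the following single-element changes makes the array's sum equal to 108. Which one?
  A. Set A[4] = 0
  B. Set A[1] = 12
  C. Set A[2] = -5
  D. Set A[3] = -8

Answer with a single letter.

Option A: A[4] 47->0, delta=-47, new_sum=126+(-47)=79
Option B: A[1] 30->12, delta=-18, new_sum=126+(-18)=108 <-- matches target
Option C: A[2] 28->-5, delta=-33, new_sum=126+(-33)=93
Option D: A[3] -12->-8, delta=4, new_sum=126+(4)=130

Answer: B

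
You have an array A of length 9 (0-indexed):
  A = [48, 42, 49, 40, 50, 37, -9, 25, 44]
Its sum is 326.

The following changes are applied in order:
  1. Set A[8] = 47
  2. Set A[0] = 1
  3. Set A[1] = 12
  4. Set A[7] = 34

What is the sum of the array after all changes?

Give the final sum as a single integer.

Answer: 261

Derivation:
Initial sum: 326
Change 1: A[8] 44 -> 47, delta = 3, sum = 329
Change 2: A[0] 48 -> 1, delta = -47, sum = 282
Change 3: A[1] 42 -> 12, delta = -30, sum = 252
Change 4: A[7] 25 -> 34, delta = 9, sum = 261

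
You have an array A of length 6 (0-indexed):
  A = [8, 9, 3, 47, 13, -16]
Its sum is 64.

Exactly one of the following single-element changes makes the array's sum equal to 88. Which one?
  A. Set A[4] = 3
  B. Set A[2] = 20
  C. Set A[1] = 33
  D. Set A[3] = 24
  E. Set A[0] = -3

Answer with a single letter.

Answer: C

Derivation:
Option A: A[4] 13->3, delta=-10, new_sum=64+(-10)=54
Option B: A[2] 3->20, delta=17, new_sum=64+(17)=81
Option C: A[1] 9->33, delta=24, new_sum=64+(24)=88 <-- matches target
Option D: A[3] 47->24, delta=-23, new_sum=64+(-23)=41
Option E: A[0] 8->-3, delta=-11, new_sum=64+(-11)=53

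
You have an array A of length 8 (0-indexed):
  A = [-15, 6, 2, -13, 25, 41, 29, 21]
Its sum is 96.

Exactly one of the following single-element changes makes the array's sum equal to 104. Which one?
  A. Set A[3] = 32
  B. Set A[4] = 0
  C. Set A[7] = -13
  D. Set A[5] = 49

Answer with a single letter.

Option A: A[3] -13->32, delta=45, new_sum=96+(45)=141
Option B: A[4] 25->0, delta=-25, new_sum=96+(-25)=71
Option C: A[7] 21->-13, delta=-34, new_sum=96+(-34)=62
Option D: A[5] 41->49, delta=8, new_sum=96+(8)=104 <-- matches target

Answer: D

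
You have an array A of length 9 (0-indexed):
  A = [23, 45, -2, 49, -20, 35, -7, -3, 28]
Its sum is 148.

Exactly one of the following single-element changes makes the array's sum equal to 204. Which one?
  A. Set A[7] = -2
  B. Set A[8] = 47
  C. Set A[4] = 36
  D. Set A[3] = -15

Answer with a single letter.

Option A: A[7] -3->-2, delta=1, new_sum=148+(1)=149
Option B: A[8] 28->47, delta=19, new_sum=148+(19)=167
Option C: A[4] -20->36, delta=56, new_sum=148+(56)=204 <-- matches target
Option D: A[3] 49->-15, delta=-64, new_sum=148+(-64)=84

Answer: C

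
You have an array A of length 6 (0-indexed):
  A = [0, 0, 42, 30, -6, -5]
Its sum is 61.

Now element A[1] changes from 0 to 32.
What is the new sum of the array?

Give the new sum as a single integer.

Answer: 93

Derivation:
Old value at index 1: 0
New value at index 1: 32
Delta = 32 - 0 = 32
New sum = old_sum + delta = 61 + (32) = 93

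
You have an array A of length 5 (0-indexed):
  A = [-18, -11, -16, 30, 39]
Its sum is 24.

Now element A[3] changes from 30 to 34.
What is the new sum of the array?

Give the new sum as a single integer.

Old value at index 3: 30
New value at index 3: 34
Delta = 34 - 30 = 4
New sum = old_sum + delta = 24 + (4) = 28

Answer: 28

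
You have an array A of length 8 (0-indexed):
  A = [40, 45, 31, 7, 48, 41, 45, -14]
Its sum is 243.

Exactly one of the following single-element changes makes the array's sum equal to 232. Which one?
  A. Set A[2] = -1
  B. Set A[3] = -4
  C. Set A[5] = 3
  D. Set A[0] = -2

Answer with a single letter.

Option A: A[2] 31->-1, delta=-32, new_sum=243+(-32)=211
Option B: A[3] 7->-4, delta=-11, new_sum=243+(-11)=232 <-- matches target
Option C: A[5] 41->3, delta=-38, new_sum=243+(-38)=205
Option D: A[0] 40->-2, delta=-42, new_sum=243+(-42)=201

Answer: B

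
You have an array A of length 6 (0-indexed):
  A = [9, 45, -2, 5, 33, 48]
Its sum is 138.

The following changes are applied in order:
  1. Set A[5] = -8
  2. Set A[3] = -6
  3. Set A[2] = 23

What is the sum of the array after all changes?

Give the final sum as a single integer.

Answer: 96

Derivation:
Initial sum: 138
Change 1: A[5] 48 -> -8, delta = -56, sum = 82
Change 2: A[3] 5 -> -6, delta = -11, sum = 71
Change 3: A[2] -2 -> 23, delta = 25, sum = 96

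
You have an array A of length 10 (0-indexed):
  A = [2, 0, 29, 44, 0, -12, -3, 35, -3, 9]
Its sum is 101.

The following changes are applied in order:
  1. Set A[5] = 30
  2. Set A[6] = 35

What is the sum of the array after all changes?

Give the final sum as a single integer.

Answer: 181

Derivation:
Initial sum: 101
Change 1: A[5] -12 -> 30, delta = 42, sum = 143
Change 2: A[6] -3 -> 35, delta = 38, sum = 181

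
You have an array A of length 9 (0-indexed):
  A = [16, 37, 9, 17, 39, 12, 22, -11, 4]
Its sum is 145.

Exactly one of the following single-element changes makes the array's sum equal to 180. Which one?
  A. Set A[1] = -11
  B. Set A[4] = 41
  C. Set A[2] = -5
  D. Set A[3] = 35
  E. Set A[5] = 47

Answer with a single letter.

Option A: A[1] 37->-11, delta=-48, new_sum=145+(-48)=97
Option B: A[4] 39->41, delta=2, new_sum=145+(2)=147
Option C: A[2] 9->-5, delta=-14, new_sum=145+(-14)=131
Option D: A[3] 17->35, delta=18, new_sum=145+(18)=163
Option E: A[5] 12->47, delta=35, new_sum=145+(35)=180 <-- matches target

Answer: E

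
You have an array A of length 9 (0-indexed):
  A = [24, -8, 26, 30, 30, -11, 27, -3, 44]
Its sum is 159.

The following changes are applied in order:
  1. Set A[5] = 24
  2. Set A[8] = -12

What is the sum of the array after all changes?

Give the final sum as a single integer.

Answer: 138

Derivation:
Initial sum: 159
Change 1: A[5] -11 -> 24, delta = 35, sum = 194
Change 2: A[8] 44 -> -12, delta = -56, sum = 138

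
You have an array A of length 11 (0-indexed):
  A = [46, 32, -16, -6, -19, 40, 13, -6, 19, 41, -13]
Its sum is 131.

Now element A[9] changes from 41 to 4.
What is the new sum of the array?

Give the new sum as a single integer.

Answer: 94

Derivation:
Old value at index 9: 41
New value at index 9: 4
Delta = 4 - 41 = -37
New sum = old_sum + delta = 131 + (-37) = 94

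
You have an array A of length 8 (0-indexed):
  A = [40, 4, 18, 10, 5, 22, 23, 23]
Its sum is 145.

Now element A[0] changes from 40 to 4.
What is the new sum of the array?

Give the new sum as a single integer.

Old value at index 0: 40
New value at index 0: 4
Delta = 4 - 40 = -36
New sum = old_sum + delta = 145 + (-36) = 109

Answer: 109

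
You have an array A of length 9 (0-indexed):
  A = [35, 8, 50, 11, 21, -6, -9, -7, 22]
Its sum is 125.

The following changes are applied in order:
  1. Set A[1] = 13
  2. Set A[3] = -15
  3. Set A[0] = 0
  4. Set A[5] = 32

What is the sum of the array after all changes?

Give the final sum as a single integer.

Initial sum: 125
Change 1: A[1] 8 -> 13, delta = 5, sum = 130
Change 2: A[3] 11 -> -15, delta = -26, sum = 104
Change 3: A[0] 35 -> 0, delta = -35, sum = 69
Change 4: A[5] -6 -> 32, delta = 38, sum = 107

Answer: 107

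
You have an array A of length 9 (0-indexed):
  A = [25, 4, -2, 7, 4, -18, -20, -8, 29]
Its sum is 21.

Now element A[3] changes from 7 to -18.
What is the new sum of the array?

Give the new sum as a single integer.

Old value at index 3: 7
New value at index 3: -18
Delta = -18 - 7 = -25
New sum = old_sum + delta = 21 + (-25) = -4

Answer: -4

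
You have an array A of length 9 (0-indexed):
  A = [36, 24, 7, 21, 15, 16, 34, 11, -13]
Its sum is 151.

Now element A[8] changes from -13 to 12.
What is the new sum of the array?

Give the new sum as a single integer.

Old value at index 8: -13
New value at index 8: 12
Delta = 12 - -13 = 25
New sum = old_sum + delta = 151 + (25) = 176

Answer: 176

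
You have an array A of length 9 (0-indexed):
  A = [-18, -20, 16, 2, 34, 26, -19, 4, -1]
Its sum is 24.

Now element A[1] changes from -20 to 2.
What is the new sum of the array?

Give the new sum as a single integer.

Answer: 46

Derivation:
Old value at index 1: -20
New value at index 1: 2
Delta = 2 - -20 = 22
New sum = old_sum + delta = 24 + (22) = 46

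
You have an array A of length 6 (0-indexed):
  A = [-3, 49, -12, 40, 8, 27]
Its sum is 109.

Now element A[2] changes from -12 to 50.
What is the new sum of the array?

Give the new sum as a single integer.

Answer: 171

Derivation:
Old value at index 2: -12
New value at index 2: 50
Delta = 50 - -12 = 62
New sum = old_sum + delta = 109 + (62) = 171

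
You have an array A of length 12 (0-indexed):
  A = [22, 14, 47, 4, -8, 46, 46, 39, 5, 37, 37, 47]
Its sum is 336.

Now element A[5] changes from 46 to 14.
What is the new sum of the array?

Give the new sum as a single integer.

Old value at index 5: 46
New value at index 5: 14
Delta = 14 - 46 = -32
New sum = old_sum + delta = 336 + (-32) = 304

Answer: 304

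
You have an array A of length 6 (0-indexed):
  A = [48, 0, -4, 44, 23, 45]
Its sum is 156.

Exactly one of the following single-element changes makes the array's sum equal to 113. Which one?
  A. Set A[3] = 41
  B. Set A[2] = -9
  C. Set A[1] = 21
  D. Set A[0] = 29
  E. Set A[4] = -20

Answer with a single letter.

Answer: E

Derivation:
Option A: A[3] 44->41, delta=-3, new_sum=156+(-3)=153
Option B: A[2] -4->-9, delta=-5, new_sum=156+(-5)=151
Option C: A[1] 0->21, delta=21, new_sum=156+(21)=177
Option D: A[0] 48->29, delta=-19, new_sum=156+(-19)=137
Option E: A[4] 23->-20, delta=-43, new_sum=156+(-43)=113 <-- matches target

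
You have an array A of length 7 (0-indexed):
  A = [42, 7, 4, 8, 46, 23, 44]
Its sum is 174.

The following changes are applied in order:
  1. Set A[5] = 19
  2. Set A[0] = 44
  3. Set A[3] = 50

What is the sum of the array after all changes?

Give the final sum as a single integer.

Answer: 214

Derivation:
Initial sum: 174
Change 1: A[5] 23 -> 19, delta = -4, sum = 170
Change 2: A[0] 42 -> 44, delta = 2, sum = 172
Change 3: A[3] 8 -> 50, delta = 42, sum = 214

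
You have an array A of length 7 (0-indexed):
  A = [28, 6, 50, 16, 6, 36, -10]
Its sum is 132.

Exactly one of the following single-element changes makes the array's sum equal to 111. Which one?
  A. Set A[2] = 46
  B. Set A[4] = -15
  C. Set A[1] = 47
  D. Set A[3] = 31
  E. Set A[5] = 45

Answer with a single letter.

Answer: B

Derivation:
Option A: A[2] 50->46, delta=-4, new_sum=132+(-4)=128
Option B: A[4] 6->-15, delta=-21, new_sum=132+(-21)=111 <-- matches target
Option C: A[1] 6->47, delta=41, new_sum=132+(41)=173
Option D: A[3] 16->31, delta=15, new_sum=132+(15)=147
Option E: A[5] 36->45, delta=9, new_sum=132+(9)=141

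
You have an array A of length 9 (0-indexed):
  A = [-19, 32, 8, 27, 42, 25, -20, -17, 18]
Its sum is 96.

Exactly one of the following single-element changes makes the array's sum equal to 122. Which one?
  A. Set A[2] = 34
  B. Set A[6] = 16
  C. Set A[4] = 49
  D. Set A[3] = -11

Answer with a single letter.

Option A: A[2] 8->34, delta=26, new_sum=96+(26)=122 <-- matches target
Option B: A[6] -20->16, delta=36, new_sum=96+(36)=132
Option C: A[4] 42->49, delta=7, new_sum=96+(7)=103
Option D: A[3] 27->-11, delta=-38, new_sum=96+(-38)=58

Answer: A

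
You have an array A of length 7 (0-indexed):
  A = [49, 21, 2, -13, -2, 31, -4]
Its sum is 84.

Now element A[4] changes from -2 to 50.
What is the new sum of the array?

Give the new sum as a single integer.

Answer: 136

Derivation:
Old value at index 4: -2
New value at index 4: 50
Delta = 50 - -2 = 52
New sum = old_sum + delta = 84 + (52) = 136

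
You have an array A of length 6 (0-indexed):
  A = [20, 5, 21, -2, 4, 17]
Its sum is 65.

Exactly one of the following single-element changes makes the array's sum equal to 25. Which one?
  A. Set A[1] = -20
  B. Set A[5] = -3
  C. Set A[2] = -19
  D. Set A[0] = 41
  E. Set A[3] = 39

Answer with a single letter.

Option A: A[1] 5->-20, delta=-25, new_sum=65+(-25)=40
Option B: A[5] 17->-3, delta=-20, new_sum=65+(-20)=45
Option C: A[2] 21->-19, delta=-40, new_sum=65+(-40)=25 <-- matches target
Option D: A[0] 20->41, delta=21, new_sum=65+(21)=86
Option E: A[3] -2->39, delta=41, new_sum=65+(41)=106

Answer: C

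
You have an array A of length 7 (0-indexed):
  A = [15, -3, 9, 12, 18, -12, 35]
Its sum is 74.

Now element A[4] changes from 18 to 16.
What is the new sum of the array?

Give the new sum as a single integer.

Answer: 72

Derivation:
Old value at index 4: 18
New value at index 4: 16
Delta = 16 - 18 = -2
New sum = old_sum + delta = 74 + (-2) = 72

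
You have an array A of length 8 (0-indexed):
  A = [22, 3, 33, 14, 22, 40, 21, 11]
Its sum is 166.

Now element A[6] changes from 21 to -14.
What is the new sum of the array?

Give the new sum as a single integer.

Old value at index 6: 21
New value at index 6: -14
Delta = -14 - 21 = -35
New sum = old_sum + delta = 166 + (-35) = 131

Answer: 131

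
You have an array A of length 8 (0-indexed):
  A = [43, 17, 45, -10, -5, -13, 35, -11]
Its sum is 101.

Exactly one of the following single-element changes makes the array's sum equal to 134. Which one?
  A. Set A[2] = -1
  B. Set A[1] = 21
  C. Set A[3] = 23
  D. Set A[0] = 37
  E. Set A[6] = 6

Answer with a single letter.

Option A: A[2] 45->-1, delta=-46, new_sum=101+(-46)=55
Option B: A[1] 17->21, delta=4, new_sum=101+(4)=105
Option C: A[3] -10->23, delta=33, new_sum=101+(33)=134 <-- matches target
Option D: A[0] 43->37, delta=-6, new_sum=101+(-6)=95
Option E: A[6] 35->6, delta=-29, new_sum=101+(-29)=72

Answer: C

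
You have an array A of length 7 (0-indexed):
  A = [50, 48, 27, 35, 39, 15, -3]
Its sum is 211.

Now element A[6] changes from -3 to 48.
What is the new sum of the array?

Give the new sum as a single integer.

Old value at index 6: -3
New value at index 6: 48
Delta = 48 - -3 = 51
New sum = old_sum + delta = 211 + (51) = 262

Answer: 262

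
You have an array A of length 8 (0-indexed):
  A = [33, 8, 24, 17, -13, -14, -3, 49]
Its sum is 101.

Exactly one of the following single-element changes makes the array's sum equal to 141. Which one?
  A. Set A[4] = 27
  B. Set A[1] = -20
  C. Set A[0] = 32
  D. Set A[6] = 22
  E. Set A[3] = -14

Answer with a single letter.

Answer: A

Derivation:
Option A: A[4] -13->27, delta=40, new_sum=101+(40)=141 <-- matches target
Option B: A[1] 8->-20, delta=-28, new_sum=101+(-28)=73
Option C: A[0] 33->32, delta=-1, new_sum=101+(-1)=100
Option D: A[6] -3->22, delta=25, new_sum=101+(25)=126
Option E: A[3] 17->-14, delta=-31, new_sum=101+(-31)=70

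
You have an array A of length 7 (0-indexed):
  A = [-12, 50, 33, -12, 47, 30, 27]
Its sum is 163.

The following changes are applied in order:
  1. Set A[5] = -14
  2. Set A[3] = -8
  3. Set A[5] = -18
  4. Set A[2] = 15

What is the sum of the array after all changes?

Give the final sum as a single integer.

Answer: 101

Derivation:
Initial sum: 163
Change 1: A[5] 30 -> -14, delta = -44, sum = 119
Change 2: A[3] -12 -> -8, delta = 4, sum = 123
Change 3: A[5] -14 -> -18, delta = -4, sum = 119
Change 4: A[2] 33 -> 15, delta = -18, sum = 101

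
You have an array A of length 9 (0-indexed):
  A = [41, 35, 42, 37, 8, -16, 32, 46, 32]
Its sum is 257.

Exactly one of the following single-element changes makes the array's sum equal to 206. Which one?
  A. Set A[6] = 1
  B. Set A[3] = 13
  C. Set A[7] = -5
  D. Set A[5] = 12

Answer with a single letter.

Answer: C

Derivation:
Option A: A[6] 32->1, delta=-31, new_sum=257+(-31)=226
Option B: A[3] 37->13, delta=-24, new_sum=257+(-24)=233
Option C: A[7] 46->-5, delta=-51, new_sum=257+(-51)=206 <-- matches target
Option D: A[5] -16->12, delta=28, new_sum=257+(28)=285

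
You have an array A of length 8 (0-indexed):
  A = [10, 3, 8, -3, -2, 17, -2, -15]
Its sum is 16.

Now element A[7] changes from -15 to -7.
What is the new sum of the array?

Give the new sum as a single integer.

Old value at index 7: -15
New value at index 7: -7
Delta = -7 - -15 = 8
New sum = old_sum + delta = 16 + (8) = 24

Answer: 24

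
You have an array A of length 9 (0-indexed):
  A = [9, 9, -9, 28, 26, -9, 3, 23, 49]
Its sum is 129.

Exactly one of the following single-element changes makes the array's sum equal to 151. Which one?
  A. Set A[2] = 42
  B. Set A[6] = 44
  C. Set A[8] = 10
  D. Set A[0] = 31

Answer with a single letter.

Option A: A[2] -9->42, delta=51, new_sum=129+(51)=180
Option B: A[6] 3->44, delta=41, new_sum=129+(41)=170
Option C: A[8] 49->10, delta=-39, new_sum=129+(-39)=90
Option D: A[0] 9->31, delta=22, new_sum=129+(22)=151 <-- matches target

Answer: D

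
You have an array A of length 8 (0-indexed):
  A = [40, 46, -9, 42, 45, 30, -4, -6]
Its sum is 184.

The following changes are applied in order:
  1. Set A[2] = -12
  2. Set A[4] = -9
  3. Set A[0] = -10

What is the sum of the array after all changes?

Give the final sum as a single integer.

Answer: 77

Derivation:
Initial sum: 184
Change 1: A[2] -9 -> -12, delta = -3, sum = 181
Change 2: A[4] 45 -> -9, delta = -54, sum = 127
Change 3: A[0] 40 -> -10, delta = -50, sum = 77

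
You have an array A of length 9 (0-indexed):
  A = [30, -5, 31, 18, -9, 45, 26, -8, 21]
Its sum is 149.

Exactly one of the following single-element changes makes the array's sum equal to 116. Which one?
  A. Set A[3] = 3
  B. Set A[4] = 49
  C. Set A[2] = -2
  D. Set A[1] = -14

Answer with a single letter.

Answer: C

Derivation:
Option A: A[3] 18->3, delta=-15, new_sum=149+(-15)=134
Option B: A[4] -9->49, delta=58, new_sum=149+(58)=207
Option C: A[2] 31->-2, delta=-33, new_sum=149+(-33)=116 <-- matches target
Option D: A[1] -5->-14, delta=-9, new_sum=149+(-9)=140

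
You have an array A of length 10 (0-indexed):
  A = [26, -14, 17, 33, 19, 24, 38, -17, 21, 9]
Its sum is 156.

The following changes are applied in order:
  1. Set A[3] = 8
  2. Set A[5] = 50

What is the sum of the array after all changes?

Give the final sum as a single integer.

Initial sum: 156
Change 1: A[3] 33 -> 8, delta = -25, sum = 131
Change 2: A[5] 24 -> 50, delta = 26, sum = 157

Answer: 157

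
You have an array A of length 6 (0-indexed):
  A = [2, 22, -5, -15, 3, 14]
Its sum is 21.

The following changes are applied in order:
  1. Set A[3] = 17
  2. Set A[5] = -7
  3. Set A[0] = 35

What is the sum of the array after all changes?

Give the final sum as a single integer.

Initial sum: 21
Change 1: A[3] -15 -> 17, delta = 32, sum = 53
Change 2: A[5] 14 -> -7, delta = -21, sum = 32
Change 3: A[0] 2 -> 35, delta = 33, sum = 65

Answer: 65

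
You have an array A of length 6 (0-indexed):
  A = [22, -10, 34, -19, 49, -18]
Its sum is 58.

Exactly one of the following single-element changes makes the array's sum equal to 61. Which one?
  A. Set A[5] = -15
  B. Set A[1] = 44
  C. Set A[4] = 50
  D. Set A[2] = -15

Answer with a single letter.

Option A: A[5] -18->-15, delta=3, new_sum=58+(3)=61 <-- matches target
Option B: A[1] -10->44, delta=54, new_sum=58+(54)=112
Option C: A[4] 49->50, delta=1, new_sum=58+(1)=59
Option D: A[2] 34->-15, delta=-49, new_sum=58+(-49)=9

Answer: A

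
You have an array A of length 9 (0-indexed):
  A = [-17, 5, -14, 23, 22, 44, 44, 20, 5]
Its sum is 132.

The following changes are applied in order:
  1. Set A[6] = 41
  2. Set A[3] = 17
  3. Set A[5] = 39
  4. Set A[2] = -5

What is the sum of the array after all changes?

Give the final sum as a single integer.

Initial sum: 132
Change 1: A[6] 44 -> 41, delta = -3, sum = 129
Change 2: A[3] 23 -> 17, delta = -6, sum = 123
Change 3: A[5] 44 -> 39, delta = -5, sum = 118
Change 4: A[2] -14 -> -5, delta = 9, sum = 127

Answer: 127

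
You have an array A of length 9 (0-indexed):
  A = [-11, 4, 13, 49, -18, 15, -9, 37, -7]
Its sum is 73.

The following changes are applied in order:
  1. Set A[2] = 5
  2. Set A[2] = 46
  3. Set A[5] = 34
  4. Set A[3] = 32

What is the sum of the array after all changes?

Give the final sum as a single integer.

Answer: 108

Derivation:
Initial sum: 73
Change 1: A[2] 13 -> 5, delta = -8, sum = 65
Change 2: A[2] 5 -> 46, delta = 41, sum = 106
Change 3: A[5] 15 -> 34, delta = 19, sum = 125
Change 4: A[3] 49 -> 32, delta = -17, sum = 108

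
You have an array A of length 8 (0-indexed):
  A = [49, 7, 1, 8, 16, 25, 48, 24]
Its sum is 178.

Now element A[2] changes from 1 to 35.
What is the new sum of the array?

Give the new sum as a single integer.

Old value at index 2: 1
New value at index 2: 35
Delta = 35 - 1 = 34
New sum = old_sum + delta = 178 + (34) = 212

Answer: 212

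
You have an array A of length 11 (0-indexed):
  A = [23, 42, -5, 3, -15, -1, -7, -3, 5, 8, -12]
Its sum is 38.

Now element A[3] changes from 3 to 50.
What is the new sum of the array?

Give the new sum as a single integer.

Answer: 85

Derivation:
Old value at index 3: 3
New value at index 3: 50
Delta = 50 - 3 = 47
New sum = old_sum + delta = 38 + (47) = 85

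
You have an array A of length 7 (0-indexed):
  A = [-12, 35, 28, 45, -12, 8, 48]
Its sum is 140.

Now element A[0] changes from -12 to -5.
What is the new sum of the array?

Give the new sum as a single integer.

Answer: 147

Derivation:
Old value at index 0: -12
New value at index 0: -5
Delta = -5 - -12 = 7
New sum = old_sum + delta = 140 + (7) = 147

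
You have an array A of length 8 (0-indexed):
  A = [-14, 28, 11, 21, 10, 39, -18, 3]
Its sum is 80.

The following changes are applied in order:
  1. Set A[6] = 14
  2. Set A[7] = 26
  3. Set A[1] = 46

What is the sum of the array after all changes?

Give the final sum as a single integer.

Initial sum: 80
Change 1: A[6] -18 -> 14, delta = 32, sum = 112
Change 2: A[7] 3 -> 26, delta = 23, sum = 135
Change 3: A[1] 28 -> 46, delta = 18, sum = 153

Answer: 153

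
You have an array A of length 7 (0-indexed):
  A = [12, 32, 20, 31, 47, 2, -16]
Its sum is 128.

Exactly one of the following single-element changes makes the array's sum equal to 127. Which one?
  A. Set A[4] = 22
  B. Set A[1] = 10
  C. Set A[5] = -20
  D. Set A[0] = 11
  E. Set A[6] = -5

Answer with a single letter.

Answer: D

Derivation:
Option A: A[4] 47->22, delta=-25, new_sum=128+(-25)=103
Option B: A[1] 32->10, delta=-22, new_sum=128+(-22)=106
Option C: A[5] 2->-20, delta=-22, new_sum=128+(-22)=106
Option D: A[0] 12->11, delta=-1, new_sum=128+(-1)=127 <-- matches target
Option E: A[6] -16->-5, delta=11, new_sum=128+(11)=139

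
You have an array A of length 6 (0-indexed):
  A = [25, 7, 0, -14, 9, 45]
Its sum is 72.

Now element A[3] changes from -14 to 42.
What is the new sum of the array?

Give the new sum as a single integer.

Old value at index 3: -14
New value at index 3: 42
Delta = 42 - -14 = 56
New sum = old_sum + delta = 72 + (56) = 128

Answer: 128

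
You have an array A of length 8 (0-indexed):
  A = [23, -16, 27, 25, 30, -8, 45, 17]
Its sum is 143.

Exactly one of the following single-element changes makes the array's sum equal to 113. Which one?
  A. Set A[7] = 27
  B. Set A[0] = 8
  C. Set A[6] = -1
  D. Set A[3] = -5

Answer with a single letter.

Option A: A[7] 17->27, delta=10, new_sum=143+(10)=153
Option B: A[0] 23->8, delta=-15, new_sum=143+(-15)=128
Option C: A[6] 45->-1, delta=-46, new_sum=143+(-46)=97
Option D: A[3] 25->-5, delta=-30, new_sum=143+(-30)=113 <-- matches target

Answer: D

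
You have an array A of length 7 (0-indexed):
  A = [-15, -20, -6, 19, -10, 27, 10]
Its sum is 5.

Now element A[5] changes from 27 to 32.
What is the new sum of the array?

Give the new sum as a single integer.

Answer: 10

Derivation:
Old value at index 5: 27
New value at index 5: 32
Delta = 32 - 27 = 5
New sum = old_sum + delta = 5 + (5) = 10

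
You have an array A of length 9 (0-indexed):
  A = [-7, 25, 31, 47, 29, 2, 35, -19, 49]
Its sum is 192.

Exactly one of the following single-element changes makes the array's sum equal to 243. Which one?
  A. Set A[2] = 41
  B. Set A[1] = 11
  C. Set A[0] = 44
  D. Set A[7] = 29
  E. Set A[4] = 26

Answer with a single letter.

Option A: A[2] 31->41, delta=10, new_sum=192+(10)=202
Option B: A[1] 25->11, delta=-14, new_sum=192+(-14)=178
Option C: A[0] -7->44, delta=51, new_sum=192+(51)=243 <-- matches target
Option D: A[7] -19->29, delta=48, new_sum=192+(48)=240
Option E: A[4] 29->26, delta=-3, new_sum=192+(-3)=189

Answer: C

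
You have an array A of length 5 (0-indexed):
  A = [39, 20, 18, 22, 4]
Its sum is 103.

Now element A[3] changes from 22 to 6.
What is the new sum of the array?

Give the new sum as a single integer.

Answer: 87

Derivation:
Old value at index 3: 22
New value at index 3: 6
Delta = 6 - 22 = -16
New sum = old_sum + delta = 103 + (-16) = 87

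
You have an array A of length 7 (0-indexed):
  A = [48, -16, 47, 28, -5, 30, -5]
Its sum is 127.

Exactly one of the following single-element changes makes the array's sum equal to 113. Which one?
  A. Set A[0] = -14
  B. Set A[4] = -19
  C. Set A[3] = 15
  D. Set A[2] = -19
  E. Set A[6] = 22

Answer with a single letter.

Answer: B

Derivation:
Option A: A[0] 48->-14, delta=-62, new_sum=127+(-62)=65
Option B: A[4] -5->-19, delta=-14, new_sum=127+(-14)=113 <-- matches target
Option C: A[3] 28->15, delta=-13, new_sum=127+(-13)=114
Option D: A[2] 47->-19, delta=-66, new_sum=127+(-66)=61
Option E: A[6] -5->22, delta=27, new_sum=127+(27)=154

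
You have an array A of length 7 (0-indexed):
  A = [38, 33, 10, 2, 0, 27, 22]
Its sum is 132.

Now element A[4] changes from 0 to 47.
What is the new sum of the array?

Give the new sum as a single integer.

Answer: 179

Derivation:
Old value at index 4: 0
New value at index 4: 47
Delta = 47 - 0 = 47
New sum = old_sum + delta = 132 + (47) = 179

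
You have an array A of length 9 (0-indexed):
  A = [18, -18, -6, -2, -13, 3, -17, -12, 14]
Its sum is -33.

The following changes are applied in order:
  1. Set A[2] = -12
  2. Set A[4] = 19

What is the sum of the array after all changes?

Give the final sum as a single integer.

Initial sum: -33
Change 1: A[2] -6 -> -12, delta = -6, sum = -39
Change 2: A[4] -13 -> 19, delta = 32, sum = -7

Answer: -7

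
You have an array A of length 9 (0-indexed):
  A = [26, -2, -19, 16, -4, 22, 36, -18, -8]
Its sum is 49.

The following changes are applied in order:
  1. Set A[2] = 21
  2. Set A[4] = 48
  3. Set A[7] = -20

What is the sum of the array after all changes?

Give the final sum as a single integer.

Initial sum: 49
Change 1: A[2] -19 -> 21, delta = 40, sum = 89
Change 2: A[4] -4 -> 48, delta = 52, sum = 141
Change 3: A[7] -18 -> -20, delta = -2, sum = 139

Answer: 139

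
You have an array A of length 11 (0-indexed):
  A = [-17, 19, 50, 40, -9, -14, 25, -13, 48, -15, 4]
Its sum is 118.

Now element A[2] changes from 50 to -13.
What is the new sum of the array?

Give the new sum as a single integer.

Answer: 55

Derivation:
Old value at index 2: 50
New value at index 2: -13
Delta = -13 - 50 = -63
New sum = old_sum + delta = 118 + (-63) = 55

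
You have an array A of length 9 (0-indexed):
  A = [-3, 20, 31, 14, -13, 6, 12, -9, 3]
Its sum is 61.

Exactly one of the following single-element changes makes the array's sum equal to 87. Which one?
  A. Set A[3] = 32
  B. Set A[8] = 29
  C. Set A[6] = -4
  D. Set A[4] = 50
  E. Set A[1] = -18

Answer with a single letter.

Answer: B

Derivation:
Option A: A[3] 14->32, delta=18, new_sum=61+(18)=79
Option B: A[8] 3->29, delta=26, new_sum=61+(26)=87 <-- matches target
Option C: A[6] 12->-4, delta=-16, new_sum=61+(-16)=45
Option D: A[4] -13->50, delta=63, new_sum=61+(63)=124
Option E: A[1] 20->-18, delta=-38, new_sum=61+(-38)=23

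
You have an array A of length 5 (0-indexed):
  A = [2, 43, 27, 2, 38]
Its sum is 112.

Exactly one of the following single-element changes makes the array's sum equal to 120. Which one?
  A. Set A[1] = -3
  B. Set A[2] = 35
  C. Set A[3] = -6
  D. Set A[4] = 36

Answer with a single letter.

Option A: A[1] 43->-3, delta=-46, new_sum=112+(-46)=66
Option B: A[2] 27->35, delta=8, new_sum=112+(8)=120 <-- matches target
Option C: A[3] 2->-6, delta=-8, new_sum=112+(-8)=104
Option D: A[4] 38->36, delta=-2, new_sum=112+(-2)=110

Answer: B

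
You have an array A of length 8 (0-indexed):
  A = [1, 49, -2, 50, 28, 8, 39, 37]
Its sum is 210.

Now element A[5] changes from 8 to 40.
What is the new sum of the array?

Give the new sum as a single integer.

Answer: 242

Derivation:
Old value at index 5: 8
New value at index 5: 40
Delta = 40 - 8 = 32
New sum = old_sum + delta = 210 + (32) = 242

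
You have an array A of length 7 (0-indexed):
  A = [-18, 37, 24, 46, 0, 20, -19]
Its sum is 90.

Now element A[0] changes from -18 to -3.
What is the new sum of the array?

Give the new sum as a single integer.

Answer: 105

Derivation:
Old value at index 0: -18
New value at index 0: -3
Delta = -3 - -18 = 15
New sum = old_sum + delta = 90 + (15) = 105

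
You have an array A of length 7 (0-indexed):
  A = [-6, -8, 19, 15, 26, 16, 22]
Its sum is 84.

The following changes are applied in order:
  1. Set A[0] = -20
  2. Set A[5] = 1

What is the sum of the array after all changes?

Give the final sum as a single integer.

Answer: 55

Derivation:
Initial sum: 84
Change 1: A[0] -6 -> -20, delta = -14, sum = 70
Change 2: A[5] 16 -> 1, delta = -15, sum = 55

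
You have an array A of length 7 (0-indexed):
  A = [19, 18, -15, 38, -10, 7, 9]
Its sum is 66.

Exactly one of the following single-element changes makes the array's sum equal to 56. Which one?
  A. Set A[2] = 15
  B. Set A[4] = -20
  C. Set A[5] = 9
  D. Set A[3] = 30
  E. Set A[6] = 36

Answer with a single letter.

Answer: B

Derivation:
Option A: A[2] -15->15, delta=30, new_sum=66+(30)=96
Option B: A[4] -10->-20, delta=-10, new_sum=66+(-10)=56 <-- matches target
Option C: A[5] 7->9, delta=2, new_sum=66+(2)=68
Option D: A[3] 38->30, delta=-8, new_sum=66+(-8)=58
Option E: A[6] 9->36, delta=27, new_sum=66+(27)=93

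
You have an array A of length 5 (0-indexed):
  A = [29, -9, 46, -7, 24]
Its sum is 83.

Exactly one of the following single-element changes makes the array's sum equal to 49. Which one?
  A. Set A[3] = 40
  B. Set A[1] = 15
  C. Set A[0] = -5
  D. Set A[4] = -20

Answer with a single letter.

Answer: C

Derivation:
Option A: A[3] -7->40, delta=47, new_sum=83+(47)=130
Option B: A[1] -9->15, delta=24, new_sum=83+(24)=107
Option C: A[0] 29->-5, delta=-34, new_sum=83+(-34)=49 <-- matches target
Option D: A[4] 24->-20, delta=-44, new_sum=83+(-44)=39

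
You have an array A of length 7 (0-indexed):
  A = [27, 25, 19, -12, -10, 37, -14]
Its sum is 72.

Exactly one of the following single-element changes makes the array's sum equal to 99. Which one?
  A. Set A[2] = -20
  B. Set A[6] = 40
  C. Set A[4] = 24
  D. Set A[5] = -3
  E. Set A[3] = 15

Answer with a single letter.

Answer: E

Derivation:
Option A: A[2] 19->-20, delta=-39, new_sum=72+(-39)=33
Option B: A[6] -14->40, delta=54, new_sum=72+(54)=126
Option C: A[4] -10->24, delta=34, new_sum=72+(34)=106
Option D: A[5] 37->-3, delta=-40, new_sum=72+(-40)=32
Option E: A[3] -12->15, delta=27, new_sum=72+(27)=99 <-- matches target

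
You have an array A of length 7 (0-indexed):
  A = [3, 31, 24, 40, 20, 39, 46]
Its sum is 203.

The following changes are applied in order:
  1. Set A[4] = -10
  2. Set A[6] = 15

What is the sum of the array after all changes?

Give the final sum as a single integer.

Answer: 142

Derivation:
Initial sum: 203
Change 1: A[4] 20 -> -10, delta = -30, sum = 173
Change 2: A[6] 46 -> 15, delta = -31, sum = 142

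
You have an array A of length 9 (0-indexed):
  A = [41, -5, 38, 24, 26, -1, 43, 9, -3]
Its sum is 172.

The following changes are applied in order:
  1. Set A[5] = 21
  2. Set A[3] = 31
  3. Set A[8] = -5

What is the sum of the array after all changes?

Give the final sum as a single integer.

Initial sum: 172
Change 1: A[5] -1 -> 21, delta = 22, sum = 194
Change 2: A[3] 24 -> 31, delta = 7, sum = 201
Change 3: A[8] -3 -> -5, delta = -2, sum = 199

Answer: 199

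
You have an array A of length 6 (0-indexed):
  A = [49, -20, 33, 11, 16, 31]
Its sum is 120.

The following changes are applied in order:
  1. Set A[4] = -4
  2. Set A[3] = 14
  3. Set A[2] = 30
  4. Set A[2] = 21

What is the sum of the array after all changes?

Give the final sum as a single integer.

Answer: 91

Derivation:
Initial sum: 120
Change 1: A[4] 16 -> -4, delta = -20, sum = 100
Change 2: A[3] 11 -> 14, delta = 3, sum = 103
Change 3: A[2] 33 -> 30, delta = -3, sum = 100
Change 4: A[2] 30 -> 21, delta = -9, sum = 91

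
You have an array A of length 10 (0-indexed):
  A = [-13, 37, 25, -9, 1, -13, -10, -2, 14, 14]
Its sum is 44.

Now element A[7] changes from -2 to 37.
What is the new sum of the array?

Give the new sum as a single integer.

Answer: 83

Derivation:
Old value at index 7: -2
New value at index 7: 37
Delta = 37 - -2 = 39
New sum = old_sum + delta = 44 + (39) = 83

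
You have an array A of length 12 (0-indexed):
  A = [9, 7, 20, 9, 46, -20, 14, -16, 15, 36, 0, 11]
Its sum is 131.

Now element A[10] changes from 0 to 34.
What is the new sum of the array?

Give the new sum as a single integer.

Answer: 165

Derivation:
Old value at index 10: 0
New value at index 10: 34
Delta = 34 - 0 = 34
New sum = old_sum + delta = 131 + (34) = 165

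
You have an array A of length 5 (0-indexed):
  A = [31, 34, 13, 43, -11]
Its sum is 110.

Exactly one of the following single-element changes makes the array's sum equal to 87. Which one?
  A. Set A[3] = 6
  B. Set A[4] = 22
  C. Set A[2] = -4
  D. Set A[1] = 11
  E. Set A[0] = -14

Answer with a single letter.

Option A: A[3] 43->6, delta=-37, new_sum=110+(-37)=73
Option B: A[4] -11->22, delta=33, new_sum=110+(33)=143
Option C: A[2] 13->-4, delta=-17, new_sum=110+(-17)=93
Option D: A[1] 34->11, delta=-23, new_sum=110+(-23)=87 <-- matches target
Option E: A[0] 31->-14, delta=-45, new_sum=110+(-45)=65

Answer: D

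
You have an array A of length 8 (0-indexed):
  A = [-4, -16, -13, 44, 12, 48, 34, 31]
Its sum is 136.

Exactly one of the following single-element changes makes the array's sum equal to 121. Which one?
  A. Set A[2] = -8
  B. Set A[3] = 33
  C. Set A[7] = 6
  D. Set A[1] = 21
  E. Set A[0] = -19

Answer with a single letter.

Option A: A[2] -13->-8, delta=5, new_sum=136+(5)=141
Option B: A[3] 44->33, delta=-11, new_sum=136+(-11)=125
Option C: A[7] 31->6, delta=-25, new_sum=136+(-25)=111
Option D: A[1] -16->21, delta=37, new_sum=136+(37)=173
Option E: A[0] -4->-19, delta=-15, new_sum=136+(-15)=121 <-- matches target

Answer: E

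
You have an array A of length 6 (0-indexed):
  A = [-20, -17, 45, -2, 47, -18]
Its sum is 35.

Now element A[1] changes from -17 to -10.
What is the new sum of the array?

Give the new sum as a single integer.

Old value at index 1: -17
New value at index 1: -10
Delta = -10 - -17 = 7
New sum = old_sum + delta = 35 + (7) = 42

Answer: 42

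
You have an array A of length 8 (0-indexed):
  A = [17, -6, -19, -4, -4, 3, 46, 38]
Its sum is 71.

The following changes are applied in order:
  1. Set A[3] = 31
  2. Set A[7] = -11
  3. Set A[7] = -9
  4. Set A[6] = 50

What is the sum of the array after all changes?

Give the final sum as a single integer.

Initial sum: 71
Change 1: A[3] -4 -> 31, delta = 35, sum = 106
Change 2: A[7] 38 -> -11, delta = -49, sum = 57
Change 3: A[7] -11 -> -9, delta = 2, sum = 59
Change 4: A[6] 46 -> 50, delta = 4, sum = 63

Answer: 63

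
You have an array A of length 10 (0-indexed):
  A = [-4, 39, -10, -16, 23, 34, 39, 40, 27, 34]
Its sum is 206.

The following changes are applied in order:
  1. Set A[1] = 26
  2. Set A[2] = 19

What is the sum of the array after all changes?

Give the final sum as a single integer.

Initial sum: 206
Change 1: A[1] 39 -> 26, delta = -13, sum = 193
Change 2: A[2] -10 -> 19, delta = 29, sum = 222

Answer: 222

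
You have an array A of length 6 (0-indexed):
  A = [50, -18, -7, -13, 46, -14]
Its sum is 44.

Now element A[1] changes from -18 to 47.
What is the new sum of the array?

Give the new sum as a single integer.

Old value at index 1: -18
New value at index 1: 47
Delta = 47 - -18 = 65
New sum = old_sum + delta = 44 + (65) = 109

Answer: 109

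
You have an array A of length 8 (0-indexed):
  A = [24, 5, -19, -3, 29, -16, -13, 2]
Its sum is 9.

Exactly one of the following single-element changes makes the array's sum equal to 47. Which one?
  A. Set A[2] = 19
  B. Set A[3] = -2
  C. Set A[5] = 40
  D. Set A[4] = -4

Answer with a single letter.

Option A: A[2] -19->19, delta=38, new_sum=9+(38)=47 <-- matches target
Option B: A[3] -3->-2, delta=1, new_sum=9+(1)=10
Option C: A[5] -16->40, delta=56, new_sum=9+(56)=65
Option D: A[4] 29->-4, delta=-33, new_sum=9+(-33)=-24

Answer: A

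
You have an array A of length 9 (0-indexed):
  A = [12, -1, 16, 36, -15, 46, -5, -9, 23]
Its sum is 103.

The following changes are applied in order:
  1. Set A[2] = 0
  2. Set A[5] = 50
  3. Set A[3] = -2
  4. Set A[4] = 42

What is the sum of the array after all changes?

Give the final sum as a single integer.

Answer: 110

Derivation:
Initial sum: 103
Change 1: A[2] 16 -> 0, delta = -16, sum = 87
Change 2: A[5] 46 -> 50, delta = 4, sum = 91
Change 3: A[3] 36 -> -2, delta = -38, sum = 53
Change 4: A[4] -15 -> 42, delta = 57, sum = 110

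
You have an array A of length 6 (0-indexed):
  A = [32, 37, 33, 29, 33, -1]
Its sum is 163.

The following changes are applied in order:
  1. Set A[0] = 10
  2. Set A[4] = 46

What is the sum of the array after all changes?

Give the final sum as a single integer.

Initial sum: 163
Change 1: A[0] 32 -> 10, delta = -22, sum = 141
Change 2: A[4] 33 -> 46, delta = 13, sum = 154

Answer: 154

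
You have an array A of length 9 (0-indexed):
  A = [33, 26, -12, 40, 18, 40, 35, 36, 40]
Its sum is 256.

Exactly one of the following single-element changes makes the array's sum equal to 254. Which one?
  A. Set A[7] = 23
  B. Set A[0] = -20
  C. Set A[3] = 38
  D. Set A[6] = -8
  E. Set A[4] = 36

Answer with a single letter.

Answer: C

Derivation:
Option A: A[7] 36->23, delta=-13, new_sum=256+(-13)=243
Option B: A[0] 33->-20, delta=-53, new_sum=256+(-53)=203
Option C: A[3] 40->38, delta=-2, new_sum=256+(-2)=254 <-- matches target
Option D: A[6] 35->-8, delta=-43, new_sum=256+(-43)=213
Option E: A[4] 18->36, delta=18, new_sum=256+(18)=274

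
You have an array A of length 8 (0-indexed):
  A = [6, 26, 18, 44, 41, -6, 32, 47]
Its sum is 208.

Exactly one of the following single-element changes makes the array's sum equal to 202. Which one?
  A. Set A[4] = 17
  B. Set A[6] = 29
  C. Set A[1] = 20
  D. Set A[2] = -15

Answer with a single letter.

Answer: C

Derivation:
Option A: A[4] 41->17, delta=-24, new_sum=208+(-24)=184
Option B: A[6] 32->29, delta=-3, new_sum=208+(-3)=205
Option C: A[1] 26->20, delta=-6, new_sum=208+(-6)=202 <-- matches target
Option D: A[2] 18->-15, delta=-33, new_sum=208+(-33)=175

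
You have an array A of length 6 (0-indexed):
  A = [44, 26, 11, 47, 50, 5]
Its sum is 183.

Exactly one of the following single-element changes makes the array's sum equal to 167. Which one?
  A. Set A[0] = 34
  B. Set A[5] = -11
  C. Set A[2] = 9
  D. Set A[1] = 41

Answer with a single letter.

Answer: B

Derivation:
Option A: A[0] 44->34, delta=-10, new_sum=183+(-10)=173
Option B: A[5] 5->-11, delta=-16, new_sum=183+(-16)=167 <-- matches target
Option C: A[2] 11->9, delta=-2, new_sum=183+(-2)=181
Option D: A[1] 26->41, delta=15, new_sum=183+(15)=198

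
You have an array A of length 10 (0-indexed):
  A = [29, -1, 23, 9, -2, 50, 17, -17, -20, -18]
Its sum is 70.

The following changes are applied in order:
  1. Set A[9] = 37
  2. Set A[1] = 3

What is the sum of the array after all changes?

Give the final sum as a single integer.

Initial sum: 70
Change 1: A[9] -18 -> 37, delta = 55, sum = 125
Change 2: A[1] -1 -> 3, delta = 4, sum = 129

Answer: 129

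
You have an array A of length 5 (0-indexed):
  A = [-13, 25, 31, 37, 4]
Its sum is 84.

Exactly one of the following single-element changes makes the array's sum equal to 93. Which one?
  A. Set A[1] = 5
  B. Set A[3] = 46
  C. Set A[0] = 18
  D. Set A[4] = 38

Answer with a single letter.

Option A: A[1] 25->5, delta=-20, new_sum=84+(-20)=64
Option B: A[3] 37->46, delta=9, new_sum=84+(9)=93 <-- matches target
Option C: A[0] -13->18, delta=31, new_sum=84+(31)=115
Option D: A[4] 4->38, delta=34, new_sum=84+(34)=118

Answer: B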